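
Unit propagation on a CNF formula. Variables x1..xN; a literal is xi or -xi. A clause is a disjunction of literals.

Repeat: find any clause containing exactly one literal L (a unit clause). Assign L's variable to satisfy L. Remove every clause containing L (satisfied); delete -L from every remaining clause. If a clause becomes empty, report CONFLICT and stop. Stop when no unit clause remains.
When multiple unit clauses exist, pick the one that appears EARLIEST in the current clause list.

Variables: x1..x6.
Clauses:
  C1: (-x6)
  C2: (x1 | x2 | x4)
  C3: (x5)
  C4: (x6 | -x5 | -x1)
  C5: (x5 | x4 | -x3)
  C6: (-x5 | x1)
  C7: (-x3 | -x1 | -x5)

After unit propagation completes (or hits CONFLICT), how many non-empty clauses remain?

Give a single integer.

Answer: 1

Derivation:
unit clause [-6] forces x6=F; simplify:
  drop 6 from [6, -5, -1] -> [-5, -1]
  satisfied 1 clause(s); 6 remain; assigned so far: [6]
unit clause [5] forces x5=T; simplify:
  drop -5 from [-5, -1] -> [-1]
  drop -5 from [-5, 1] -> [1]
  drop -5 from [-3, -1, -5] -> [-3, -1]
  satisfied 2 clause(s); 4 remain; assigned so far: [5, 6]
unit clause [-1] forces x1=F; simplify:
  drop 1 from [1, 2, 4] -> [2, 4]
  drop 1 from [1] -> [] (empty!)
  satisfied 2 clause(s); 2 remain; assigned so far: [1, 5, 6]
CONFLICT (empty clause)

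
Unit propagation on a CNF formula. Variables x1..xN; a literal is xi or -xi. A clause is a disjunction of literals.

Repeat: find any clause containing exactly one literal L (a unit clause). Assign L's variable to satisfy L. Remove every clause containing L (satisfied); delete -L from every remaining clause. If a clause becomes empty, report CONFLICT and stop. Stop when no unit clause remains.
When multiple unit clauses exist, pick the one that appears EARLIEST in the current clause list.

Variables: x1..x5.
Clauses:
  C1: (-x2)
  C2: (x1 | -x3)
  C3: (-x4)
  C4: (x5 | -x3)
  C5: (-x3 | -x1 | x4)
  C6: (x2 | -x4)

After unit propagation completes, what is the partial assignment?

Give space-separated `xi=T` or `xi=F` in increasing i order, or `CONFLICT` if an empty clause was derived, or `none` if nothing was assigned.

unit clause [-2] forces x2=F; simplify:
  drop 2 from [2, -4] -> [-4]
  satisfied 1 clause(s); 5 remain; assigned so far: [2]
unit clause [-4] forces x4=F; simplify:
  drop 4 from [-3, -1, 4] -> [-3, -1]
  satisfied 2 clause(s); 3 remain; assigned so far: [2, 4]

Answer: x2=F x4=F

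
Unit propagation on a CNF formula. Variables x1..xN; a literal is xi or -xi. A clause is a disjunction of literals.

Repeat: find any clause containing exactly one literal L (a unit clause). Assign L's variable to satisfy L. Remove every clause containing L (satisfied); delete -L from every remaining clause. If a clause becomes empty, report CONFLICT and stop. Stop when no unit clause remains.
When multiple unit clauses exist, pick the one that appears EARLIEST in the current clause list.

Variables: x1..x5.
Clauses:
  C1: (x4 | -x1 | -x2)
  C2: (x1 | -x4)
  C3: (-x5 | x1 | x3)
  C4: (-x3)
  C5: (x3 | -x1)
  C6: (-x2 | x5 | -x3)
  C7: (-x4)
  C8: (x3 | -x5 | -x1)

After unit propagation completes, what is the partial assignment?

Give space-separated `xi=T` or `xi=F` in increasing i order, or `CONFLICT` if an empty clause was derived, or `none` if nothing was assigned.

Answer: x1=F x3=F x4=F x5=F

Derivation:
unit clause [-3] forces x3=F; simplify:
  drop 3 from [-5, 1, 3] -> [-5, 1]
  drop 3 from [3, -1] -> [-1]
  drop 3 from [3, -5, -1] -> [-5, -1]
  satisfied 2 clause(s); 6 remain; assigned so far: [3]
unit clause [-1] forces x1=F; simplify:
  drop 1 from [1, -4] -> [-4]
  drop 1 from [-5, 1] -> [-5]
  satisfied 3 clause(s); 3 remain; assigned so far: [1, 3]
unit clause [-4] forces x4=F; simplify:
  satisfied 2 clause(s); 1 remain; assigned so far: [1, 3, 4]
unit clause [-5] forces x5=F; simplify:
  satisfied 1 clause(s); 0 remain; assigned so far: [1, 3, 4, 5]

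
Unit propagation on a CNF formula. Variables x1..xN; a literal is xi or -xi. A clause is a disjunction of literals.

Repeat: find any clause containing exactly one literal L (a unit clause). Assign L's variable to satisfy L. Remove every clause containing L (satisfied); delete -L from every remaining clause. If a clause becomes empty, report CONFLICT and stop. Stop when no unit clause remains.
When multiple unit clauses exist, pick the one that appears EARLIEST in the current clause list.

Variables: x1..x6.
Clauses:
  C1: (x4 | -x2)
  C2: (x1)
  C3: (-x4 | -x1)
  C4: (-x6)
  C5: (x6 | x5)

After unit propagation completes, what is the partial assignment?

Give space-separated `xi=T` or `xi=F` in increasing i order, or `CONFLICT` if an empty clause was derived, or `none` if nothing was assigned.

Answer: x1=T x2=F x4=F x5=T x6=F

Derivation:
unit clause [1] forces x1=T; simplify:
  drop -1 from [-4, -1] -> [-4]
  satisfied 1 clause(s); 4 remain; assigned so far: [1]
unit clause [-4] forces x4=F; simplify:
  drop 4 from [4, -2] -> [-2]
  satisfied 1 clause(s); 3 remain; assigned so far: [1, 4]
unit clause [-2] forces x2=F; simplify:
  satisfied 1 clause(s); 2 remain; assigned so far: [1, 2, 4]
unit clause [-6] forces x6=F; simplify:
  drop 6 from [6, 5] -> [5]
  satisfied 1 clause(s); 1 remain; assigned so far: [1, 2, 4, 6]
unit clause [5] forces x5=T; simplify:
  satisfied 1 clause(s); 0 remain; assigned so far: [1, 2, 4, 5, 6]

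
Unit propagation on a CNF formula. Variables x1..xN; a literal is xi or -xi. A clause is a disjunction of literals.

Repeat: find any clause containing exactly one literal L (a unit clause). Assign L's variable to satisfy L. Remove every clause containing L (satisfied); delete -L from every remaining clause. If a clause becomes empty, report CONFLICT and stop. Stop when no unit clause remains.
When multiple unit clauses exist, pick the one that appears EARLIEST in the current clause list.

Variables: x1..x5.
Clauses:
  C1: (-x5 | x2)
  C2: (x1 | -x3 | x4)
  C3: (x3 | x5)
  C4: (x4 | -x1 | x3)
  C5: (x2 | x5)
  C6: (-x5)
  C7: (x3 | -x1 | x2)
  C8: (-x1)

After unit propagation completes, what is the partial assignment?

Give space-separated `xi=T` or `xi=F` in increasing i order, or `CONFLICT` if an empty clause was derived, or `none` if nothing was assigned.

unit clause [-5] forces x5=F; simplify:
  drop 5 from [3, 5] -> [3]
  drop 5 from [2, 5] -> [2]
  satisfied 2 clause(s); 6 remain; assigned so far: [5]
unit clause [3] forces x3=T; simplify:
  drop -3 from [1, -3, 4] -> [1, 4]
  satisfied 3 clause(s); 3 remain; assigned so far: [3, 5]
unit clause [2] forces x2=T; simplify:
  satisfied 1 clause(s); 2 remain; assigned so far: [2, 3, 5]
unit clause [-1] forces x1=F; simplify:
  drop 1 from [1, 4] -> [4]
  satisfied 1 clause(s); 1 remain; assigned so far: [1, 2, 3, 5]
unit clause [4] forces x4=T; simplify:
  satisfied 1 clause(s); 0 remain; assigned so far: [1, 2, 3, 4, 5]

Answer: x1=F x2=T x3=T x4=T x5=F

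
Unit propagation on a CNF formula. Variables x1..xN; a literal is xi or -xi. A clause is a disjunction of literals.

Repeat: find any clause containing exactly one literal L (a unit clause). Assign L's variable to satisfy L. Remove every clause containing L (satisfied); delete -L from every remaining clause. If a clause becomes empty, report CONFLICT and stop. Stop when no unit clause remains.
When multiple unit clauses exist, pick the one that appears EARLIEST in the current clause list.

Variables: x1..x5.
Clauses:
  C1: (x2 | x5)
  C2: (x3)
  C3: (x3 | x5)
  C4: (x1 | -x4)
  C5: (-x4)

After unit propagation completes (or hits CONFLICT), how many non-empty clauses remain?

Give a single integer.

Answer: 1

Derivation:
unit clause [3] forces x3=T; simplify:
  satisfied 2 clause(s); 3 remain; assigned so far: [3]
unit clause [-4] forces x4=F; simplify:
  satisfied 2 clause(s); 1 remain; assigned so far: [3, 4]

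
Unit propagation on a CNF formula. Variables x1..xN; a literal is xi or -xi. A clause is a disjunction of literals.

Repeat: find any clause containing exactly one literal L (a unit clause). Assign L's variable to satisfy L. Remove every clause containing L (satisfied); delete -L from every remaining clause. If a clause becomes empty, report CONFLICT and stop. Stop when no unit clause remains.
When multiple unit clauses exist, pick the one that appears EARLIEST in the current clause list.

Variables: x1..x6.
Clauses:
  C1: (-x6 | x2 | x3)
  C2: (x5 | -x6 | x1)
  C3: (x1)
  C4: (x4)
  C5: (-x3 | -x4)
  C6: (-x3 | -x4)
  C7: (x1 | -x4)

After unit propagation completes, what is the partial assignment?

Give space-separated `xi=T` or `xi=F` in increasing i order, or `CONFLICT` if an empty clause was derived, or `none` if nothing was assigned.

Answer: x1=T x3=F x4=T

Derivation:
unit clause [1] forces x1=T; simplify:
  satisfied 3 clause(s); 4 remain; assigned so far: [1]
unit clause [4] forces x4=T; simplify:
  drop -4 from [-3, -4] -> [-3]
  drop -4 from [-3, -4] -> [-3]
  satisfied 1 clause(s); 3 remain; assigned so far: [1, 4]
unit clause [-3] forces x3=F; simplify:
  drop 3 from [-6, 2, 3] -> [-6, 2]
  satisfied 2 clause(s); 1 remain; assigned so far: [1, 3, 4]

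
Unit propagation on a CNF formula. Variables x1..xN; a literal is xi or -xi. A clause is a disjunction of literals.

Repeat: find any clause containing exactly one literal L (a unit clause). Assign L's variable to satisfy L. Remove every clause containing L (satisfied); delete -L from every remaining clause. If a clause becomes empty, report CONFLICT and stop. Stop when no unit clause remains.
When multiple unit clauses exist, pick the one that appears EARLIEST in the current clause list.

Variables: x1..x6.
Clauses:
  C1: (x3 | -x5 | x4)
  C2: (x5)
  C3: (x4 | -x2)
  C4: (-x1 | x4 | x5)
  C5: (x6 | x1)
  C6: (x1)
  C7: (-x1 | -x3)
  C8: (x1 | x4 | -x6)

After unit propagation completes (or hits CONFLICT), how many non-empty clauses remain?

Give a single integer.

Answer: 0

Derivation:
unit clause [5] forces x5=T; simplify:
  drop -5 from [3, -5, 4] -> [3, 4]
  satisfied 2 clause(s); 6 remain; assigned so far: [5]
unit clause [1] forces x1=T; simplify:
  drop -1 from [-1, -3] -> [-3]
  satisfied 3 clause(s); 3 remain; assigned so far: [1, 5]
unit clause [-3] forces x3=F; simplify:
  drop 3 from [3, 4] -> [4]
  satisfied 1 clause(s); 2 remain; assigned so far: [1, 3, 5]
unit clause [4] forces x4=T; simplify:
  satisfied 2 clause(s); 0 remain; assigned so far: [1, 3, 4, 5]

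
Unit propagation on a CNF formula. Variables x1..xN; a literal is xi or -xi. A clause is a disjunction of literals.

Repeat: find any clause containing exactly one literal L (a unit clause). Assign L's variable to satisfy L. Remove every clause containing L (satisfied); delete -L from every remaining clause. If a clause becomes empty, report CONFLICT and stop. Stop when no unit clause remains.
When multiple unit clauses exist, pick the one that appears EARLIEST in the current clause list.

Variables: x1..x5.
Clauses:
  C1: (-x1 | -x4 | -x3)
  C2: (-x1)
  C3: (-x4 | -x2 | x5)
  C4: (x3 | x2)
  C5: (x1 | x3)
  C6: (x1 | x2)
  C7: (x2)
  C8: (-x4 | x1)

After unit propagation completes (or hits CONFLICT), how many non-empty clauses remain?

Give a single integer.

Answer: 0

Derivation:
unit clause [-1] forces x1=F; simplify:
  drop 1 from [1, 3] -> [3]
  drop 1 from [1, 2] -> [2]
  drop 1 from [-4, 1] -> [-4]
  satisfied 2 clause(s); 6 remain; assigned so far: [1]
unit clause [3] forces x3=T; simplify:
  satisfied 2 clause(s); 4 remain; assigned so far: [1, 3]
unit clause [2] forces x2=T; simplify:
  drop -2 from [-4, -2, 5] -> [-4, 5]
  satisfied 2 clause(s); 2 remain; assigned so far: [1, 2, 3]
unit clause [-4] forces x4=F; simplify:
  satisfied 2 clause(s); 0 remain; assigned so far: [1, 2, 3, 4]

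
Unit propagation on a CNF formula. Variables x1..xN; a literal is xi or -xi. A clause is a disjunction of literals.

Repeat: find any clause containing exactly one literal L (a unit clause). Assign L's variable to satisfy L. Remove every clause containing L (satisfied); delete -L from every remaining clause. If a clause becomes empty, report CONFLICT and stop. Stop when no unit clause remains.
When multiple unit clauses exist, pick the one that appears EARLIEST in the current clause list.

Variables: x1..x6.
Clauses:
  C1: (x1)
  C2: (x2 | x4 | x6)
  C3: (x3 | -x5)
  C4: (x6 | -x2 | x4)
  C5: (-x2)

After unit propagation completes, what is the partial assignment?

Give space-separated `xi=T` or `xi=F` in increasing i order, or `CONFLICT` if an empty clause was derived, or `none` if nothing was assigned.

unit clause [1] forces x1=T; simplify:
  satisfied 1 clause(s); 4 remain; assigned so far: [1]
unit clause [-2] forces x2=F; simplify:
  drop 2 from [2, 4, 6] -> [4, 6]
  satisfied 2 clause(s); 2 remain; assigned so far: [1, 2]

Answer: x1=T x2=F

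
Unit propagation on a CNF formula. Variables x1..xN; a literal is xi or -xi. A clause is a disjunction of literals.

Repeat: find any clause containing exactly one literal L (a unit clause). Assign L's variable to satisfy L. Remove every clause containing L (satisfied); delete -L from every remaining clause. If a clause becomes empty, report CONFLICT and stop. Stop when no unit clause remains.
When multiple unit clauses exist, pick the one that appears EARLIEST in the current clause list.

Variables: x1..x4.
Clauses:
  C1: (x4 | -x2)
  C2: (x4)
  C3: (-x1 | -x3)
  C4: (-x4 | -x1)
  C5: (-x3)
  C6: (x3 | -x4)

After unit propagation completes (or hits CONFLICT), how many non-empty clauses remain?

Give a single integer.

unit clause [4] forces x4=T; simplify:
  drop -4 from [-4, -1] -> [-1]
  drop -4 from [3, -4] -> [3]
  satisfied 2 clause(s); 4 remain; assigned so far: [4]
unit clause [-1] forces x1=F; simplify:
  satisfied 2 clause(s); 2 remain; assigned so far: [1, 4]
unit clause [-3] forces x3=F; simplify:
  drop 3 from [3] -> [] (empty!)
  satisfied 1 clause(s); 1 remain; assigned so far: [1, 3, 4]
CONFLICT (empty clause)

Answer: 0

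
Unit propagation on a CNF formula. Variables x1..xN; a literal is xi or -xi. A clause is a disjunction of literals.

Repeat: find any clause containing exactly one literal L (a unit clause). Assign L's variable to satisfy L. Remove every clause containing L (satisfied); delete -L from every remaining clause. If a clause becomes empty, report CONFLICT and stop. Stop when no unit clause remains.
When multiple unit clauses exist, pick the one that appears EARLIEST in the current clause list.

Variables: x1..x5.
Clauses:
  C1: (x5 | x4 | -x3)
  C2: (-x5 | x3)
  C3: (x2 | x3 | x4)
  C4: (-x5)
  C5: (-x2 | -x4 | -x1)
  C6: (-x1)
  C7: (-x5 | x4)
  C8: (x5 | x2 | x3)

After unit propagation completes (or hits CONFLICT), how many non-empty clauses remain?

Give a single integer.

Answer: 3

Derivation:
unit clause [-5] forces x5=F; simplify:
  drop 5 from [5, 4, -3] -> [4, -3]
  drop 5 from [5, 2, 3] -> [2, 3]
  satisfied 3 clause(s); 5 remain; assigned so far: [5]
unit clause [-1] forces x1=F; simplify:
  satisfied 2 clause(s); 3 remain; assigned so far: [1, 5]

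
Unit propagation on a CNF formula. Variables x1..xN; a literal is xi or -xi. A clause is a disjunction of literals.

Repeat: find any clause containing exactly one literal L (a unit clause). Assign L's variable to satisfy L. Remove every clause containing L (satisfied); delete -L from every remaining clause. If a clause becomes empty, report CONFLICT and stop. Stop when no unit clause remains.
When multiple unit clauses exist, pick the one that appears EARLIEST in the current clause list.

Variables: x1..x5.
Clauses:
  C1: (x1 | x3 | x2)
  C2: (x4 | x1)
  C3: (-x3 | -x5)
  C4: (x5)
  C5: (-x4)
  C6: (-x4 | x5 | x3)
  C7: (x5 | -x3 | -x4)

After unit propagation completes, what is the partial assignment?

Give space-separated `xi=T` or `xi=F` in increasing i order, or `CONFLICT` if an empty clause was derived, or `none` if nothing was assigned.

unit clause [5] forces x5=T; simplify:
  drop -5 from [-3, -5] -> [-3]
  satisfied 3 clause(s); 4 remain; assigned so far: [5]
unit clause [-3] forces x3=F; simplify:
  drop 3 from [1, 3, 2] -> [1, 2]
  satisfied 1 clause(s); 3 remain; assigned so far: [3, 5]
unit clause [-4] forces x4=F; simplify:
  drop 4 from [4, 1] -> [1]
  satisfied 1 clause(s); 2 remain; assigned so far: [3, 4, 5]
unit clause [1] forces x1=T; simplify:
  satisfied 2 clause(s); 0 remain; assigned so far: [1, 3, 4, 5]

Answer: x1=T x3=F x4=F x5=T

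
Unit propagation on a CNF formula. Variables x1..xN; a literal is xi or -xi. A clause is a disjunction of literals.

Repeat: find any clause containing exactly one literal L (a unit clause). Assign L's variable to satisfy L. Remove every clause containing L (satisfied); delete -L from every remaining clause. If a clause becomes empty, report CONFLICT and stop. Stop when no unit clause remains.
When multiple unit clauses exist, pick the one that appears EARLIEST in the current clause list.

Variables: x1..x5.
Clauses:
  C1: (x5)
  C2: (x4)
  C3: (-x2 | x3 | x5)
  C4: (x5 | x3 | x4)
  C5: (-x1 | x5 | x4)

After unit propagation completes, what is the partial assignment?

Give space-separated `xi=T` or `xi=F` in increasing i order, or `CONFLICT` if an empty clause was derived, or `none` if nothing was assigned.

unit clause [5] forces x5=T; simplify:
  satisfied 4 clause(s); 1 remain; assigned so far: [5]
unit clause [4] forces x4=T; simplify:
  satisfied 1 clause(s); 0 remain; assigned so far: [4, 5]

Answer: x4=T x5=T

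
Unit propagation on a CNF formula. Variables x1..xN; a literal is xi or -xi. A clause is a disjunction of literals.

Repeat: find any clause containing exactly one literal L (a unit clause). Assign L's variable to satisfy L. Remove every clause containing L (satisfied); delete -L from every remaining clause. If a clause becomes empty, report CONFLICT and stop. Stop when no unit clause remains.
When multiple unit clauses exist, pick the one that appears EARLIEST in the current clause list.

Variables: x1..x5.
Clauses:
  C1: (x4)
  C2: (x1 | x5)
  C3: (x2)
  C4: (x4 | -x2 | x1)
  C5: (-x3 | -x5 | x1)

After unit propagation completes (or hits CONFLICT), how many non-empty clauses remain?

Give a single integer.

Answer: 2

Derivation:
unit clause [4] forces x4=T; simplify:
  satisfied 2 clause(s); 3 remain; assigned so far: [4]
unit clause [2] forces x2=T; simplify:
  satisfied 1 clause(s); 2 remain; assigned so far: [2, 4]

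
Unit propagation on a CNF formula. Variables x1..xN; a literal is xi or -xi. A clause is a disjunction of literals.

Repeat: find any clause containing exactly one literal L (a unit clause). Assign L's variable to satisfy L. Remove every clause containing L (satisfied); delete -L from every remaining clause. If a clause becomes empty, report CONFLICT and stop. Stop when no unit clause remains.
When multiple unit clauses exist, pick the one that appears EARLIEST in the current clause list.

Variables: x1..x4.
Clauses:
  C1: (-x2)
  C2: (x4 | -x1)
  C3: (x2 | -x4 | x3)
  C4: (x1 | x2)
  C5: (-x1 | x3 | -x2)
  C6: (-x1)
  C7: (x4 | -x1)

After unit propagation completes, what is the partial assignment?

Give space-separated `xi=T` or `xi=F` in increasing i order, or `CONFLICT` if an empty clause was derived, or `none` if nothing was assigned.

unit clause [-2] forces x2=F; simplify:
  drop 2 from [2, -4, 3] -> [-4, 3]
  drop 2 from [1, 2] -> [1]
  satisfied 2 clause(s); 5 remain; assigned so far: [2]
unit clause [1] forces x1=T; simplify:
  drop -1 from [4, -1] -> [4]
  drop -1 from [-1] -> [] (empty!)
  drop -1 from [4, -1] -> [4]
  satisfied 1 clause(s); 4 remain; assigned so far: [1, 2]
CONFLICT (empty clause)

Answer: CONFLICT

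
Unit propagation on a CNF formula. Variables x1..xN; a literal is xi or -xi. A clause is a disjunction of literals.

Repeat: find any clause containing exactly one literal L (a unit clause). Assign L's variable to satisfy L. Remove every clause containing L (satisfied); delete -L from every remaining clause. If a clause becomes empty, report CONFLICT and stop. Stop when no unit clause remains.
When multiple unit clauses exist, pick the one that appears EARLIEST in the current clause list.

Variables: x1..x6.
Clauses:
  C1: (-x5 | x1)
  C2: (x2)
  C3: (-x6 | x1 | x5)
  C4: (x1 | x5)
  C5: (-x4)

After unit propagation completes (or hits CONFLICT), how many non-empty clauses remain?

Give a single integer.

unit clause [2] forces x2=T; simplify:
  satisfied 1 clause(s); 4 remain; assigned so far: [2]
unit clause [-4] forces x4=F; simplify:
  satisfied 1 clause(s); 3 remain; assigned so far: [2, 4]

Answer: 3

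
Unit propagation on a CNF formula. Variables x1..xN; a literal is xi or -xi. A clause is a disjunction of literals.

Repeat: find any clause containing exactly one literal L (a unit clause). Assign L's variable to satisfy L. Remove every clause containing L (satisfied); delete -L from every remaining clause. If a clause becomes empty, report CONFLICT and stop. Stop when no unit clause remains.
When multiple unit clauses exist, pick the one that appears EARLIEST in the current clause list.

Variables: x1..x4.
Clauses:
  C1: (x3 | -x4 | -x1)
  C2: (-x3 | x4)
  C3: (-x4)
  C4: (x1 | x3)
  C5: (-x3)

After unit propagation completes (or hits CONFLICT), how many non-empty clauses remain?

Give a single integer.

Answer: 0

Derivation:
unit clause [-4] forces x4=F; simplify:
  drop 4 from [-3, 4] -> [-3]
  satisfied 2 clause(s); 3 remain; assigned so far: [4]
unit clause [-3] forces x3=F; simplify:
  drop 3 from [1, 3] -> [1]
  satisfied 2 clause(s); 1 remain; assigned so far: [3, 4]
unit clause [1] forces x1=T; simplify:
  satisfied 1 clause(s); 0 remain; assigned so far: [1, 3, 4]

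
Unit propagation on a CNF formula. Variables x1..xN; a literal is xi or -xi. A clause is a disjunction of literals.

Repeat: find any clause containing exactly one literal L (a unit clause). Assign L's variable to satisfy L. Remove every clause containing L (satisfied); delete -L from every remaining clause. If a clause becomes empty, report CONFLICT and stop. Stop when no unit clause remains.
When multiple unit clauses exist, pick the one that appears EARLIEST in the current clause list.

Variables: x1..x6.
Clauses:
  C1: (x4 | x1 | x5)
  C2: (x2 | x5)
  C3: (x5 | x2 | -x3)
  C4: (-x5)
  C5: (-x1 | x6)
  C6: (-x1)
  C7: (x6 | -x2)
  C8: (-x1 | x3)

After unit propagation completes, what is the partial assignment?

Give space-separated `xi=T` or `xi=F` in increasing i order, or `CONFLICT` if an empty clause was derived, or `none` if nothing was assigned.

unit clause [-5] forces x5=F; simplify:
  drop 5 from [4, 1, 5] -> [4, 1]
  drop 5 from [2, 5] -> [2]
  drop 5 from [5, 2, -3] -> [2, -3]
  satisfied 1 clause(s); 7 remain; assigned so far: [5]
unit clause [2] forces x2=T; simplify:
  drop -2 from [6, -2] -> [6]
  satisfied 2 clause(s); 5 remain; assigned so far: [2, 5]
unit clause [-1] forces x1=F; simplify:
  drop 1 from [4, 1] -> [4]
  satisfied 3 clause(s); 2 remain; assigned so far: [1, 2, 5]
unit clause [4] forces x4=T; simplify:
  satisfied 1 clause(s); 1 remain; assigned so far: [1, 2, 4, 5]
unit clause [6] forces x6=T; simplify:
  satisfied 1 clause(s); 0 remain; assigned so far: [1, 2, 4, 5, 6]

Answer: x1=F x2=T x4=T x5=F x6=T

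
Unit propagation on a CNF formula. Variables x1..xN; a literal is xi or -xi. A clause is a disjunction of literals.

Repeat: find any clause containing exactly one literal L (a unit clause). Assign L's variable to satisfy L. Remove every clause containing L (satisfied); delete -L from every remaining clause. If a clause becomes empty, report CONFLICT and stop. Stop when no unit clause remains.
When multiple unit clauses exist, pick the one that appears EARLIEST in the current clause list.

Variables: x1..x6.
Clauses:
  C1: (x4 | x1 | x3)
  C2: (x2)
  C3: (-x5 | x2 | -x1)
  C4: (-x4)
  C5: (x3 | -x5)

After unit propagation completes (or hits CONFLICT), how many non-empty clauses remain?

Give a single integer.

Answer: 2

Derivation:
unit clause [2] forces x2=T; simplify:
  satisfied 2 clause(s); 3 remain; assigned so far: [2]
unit clause [-4] forces x4=F; simplify:
  drop 4 from [4, 1, 3] -> [1, 3]
  satisfied 1 clause(s); 2 remain; assigned so far: [2, 4]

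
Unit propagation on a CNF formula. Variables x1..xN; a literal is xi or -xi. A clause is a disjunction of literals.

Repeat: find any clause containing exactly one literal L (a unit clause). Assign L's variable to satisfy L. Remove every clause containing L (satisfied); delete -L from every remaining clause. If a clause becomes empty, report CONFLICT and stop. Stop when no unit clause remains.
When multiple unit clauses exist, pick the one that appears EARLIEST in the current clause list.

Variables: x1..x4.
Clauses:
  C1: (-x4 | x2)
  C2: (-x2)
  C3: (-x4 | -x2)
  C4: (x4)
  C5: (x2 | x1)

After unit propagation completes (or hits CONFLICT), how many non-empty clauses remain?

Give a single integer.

Answer: 1

Derivation:
unit clause [-2] forces x2=F; simplify:
  drop 2 from [-4, 2] -> [-4]
  drop 2 from [2, 1] -> [1]
  satisfied 2 clause(s); 3 remain; assigned so far: [2]
unit clause [-4] forces x4=F; simplify:
  drop 4 from [4] -> [] (empty!)
  satisfied 1 clause(s); 2 remain; assigned so far: [2, 4]
CONFLICT (empty clause)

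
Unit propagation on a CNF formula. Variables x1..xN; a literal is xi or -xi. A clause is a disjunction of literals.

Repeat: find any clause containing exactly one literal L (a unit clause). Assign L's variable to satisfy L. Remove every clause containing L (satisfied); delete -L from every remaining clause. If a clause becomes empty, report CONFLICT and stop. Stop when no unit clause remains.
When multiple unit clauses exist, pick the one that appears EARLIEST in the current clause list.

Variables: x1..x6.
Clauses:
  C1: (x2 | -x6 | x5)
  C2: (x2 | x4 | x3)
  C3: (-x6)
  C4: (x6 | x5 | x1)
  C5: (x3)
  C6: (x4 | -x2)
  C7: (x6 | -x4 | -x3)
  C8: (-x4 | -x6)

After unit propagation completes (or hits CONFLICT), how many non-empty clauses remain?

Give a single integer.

Answer: 1

Derivation:
unit clause [-6] forces x6=F; simplify:
  drop 6 from [6, 5, 1] -> [5, 1]
  drop 6 from [6, -4, -3] -> [-4, -3]
  satisfied 3 clause(s); 5 remain; assigned so far: [6]
unit clause [3] forces x3=T; simplify:
  drop -3 from [-4, -3] -> [-4]
  satisfied 2 clause(s); 3 remain; assigned so far: [3, 6]
unit clause [-4] forces x4=F; simplify:
  drop 4 from [4, -2] -> [-2]
  satisfied 1 clause(s); 2 remain; assigned so far: [3, 4, 6]
unit clause [-2] forces x2=F; simplify:
  satisfied 1 clause(s); 1 remain; assigned so far: [2, 3, 4, 6]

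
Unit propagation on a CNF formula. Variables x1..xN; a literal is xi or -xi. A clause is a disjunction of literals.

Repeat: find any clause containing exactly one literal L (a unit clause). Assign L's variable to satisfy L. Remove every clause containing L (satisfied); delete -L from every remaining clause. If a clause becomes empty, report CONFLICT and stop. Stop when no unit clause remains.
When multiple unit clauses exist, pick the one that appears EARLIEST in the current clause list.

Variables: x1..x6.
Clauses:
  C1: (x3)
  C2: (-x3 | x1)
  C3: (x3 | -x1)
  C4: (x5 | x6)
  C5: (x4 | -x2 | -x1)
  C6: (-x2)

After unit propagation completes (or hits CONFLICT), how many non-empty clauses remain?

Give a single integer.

unit clause [3] forces x3=T; simplify:
  drop -3 from [-3, 1] -> [1]
  satisfied 2 clause(s); 4 remain; assigned so far: [3]
unit clause [1] forces x1=T; simplify:
  drop -1 from [4, -2, -1] -> [4, -2]
  satisfied 1 clause(s); 3 remain; assigned so far: [1, 3]
unit clause [-2] forces x2=F; simplify:
  satisfied 2 clause(s); 1 remain; assigned so far: [1, 2, 3]

Answer: 1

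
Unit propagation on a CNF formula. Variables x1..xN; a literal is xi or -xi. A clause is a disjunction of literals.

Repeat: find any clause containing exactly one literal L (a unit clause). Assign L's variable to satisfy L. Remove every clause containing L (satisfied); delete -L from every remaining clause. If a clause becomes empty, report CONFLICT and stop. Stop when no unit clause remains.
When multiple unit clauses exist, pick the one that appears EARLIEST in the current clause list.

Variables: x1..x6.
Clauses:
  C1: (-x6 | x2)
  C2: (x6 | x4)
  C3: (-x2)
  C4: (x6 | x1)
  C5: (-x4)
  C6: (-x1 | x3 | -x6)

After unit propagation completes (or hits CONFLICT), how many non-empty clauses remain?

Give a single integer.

unit clause [-2] forces x2=F; simplify:
  drop 2 from [-6, 2] -> [-6]
  satisfied 1 clause(s); 5 remain; assigned so far: [2]
unit clause [-6] forces x6=F; simplify:
  drop 6 from [6, 4] -> [4]
  drop 6 from [6, 1] -> [1]
  satisfied 2 clause(s); 3 remain; assigned so far: [2, 6]
unit clause [4] forces x4=T; simplify:
  drop -4 from [-4] -> [] (empty!)
  satisfied 1 clause(s); 2 remain; assigned so far: [2, 4, 6]
CONFLICT (empty clause)

Answer: 1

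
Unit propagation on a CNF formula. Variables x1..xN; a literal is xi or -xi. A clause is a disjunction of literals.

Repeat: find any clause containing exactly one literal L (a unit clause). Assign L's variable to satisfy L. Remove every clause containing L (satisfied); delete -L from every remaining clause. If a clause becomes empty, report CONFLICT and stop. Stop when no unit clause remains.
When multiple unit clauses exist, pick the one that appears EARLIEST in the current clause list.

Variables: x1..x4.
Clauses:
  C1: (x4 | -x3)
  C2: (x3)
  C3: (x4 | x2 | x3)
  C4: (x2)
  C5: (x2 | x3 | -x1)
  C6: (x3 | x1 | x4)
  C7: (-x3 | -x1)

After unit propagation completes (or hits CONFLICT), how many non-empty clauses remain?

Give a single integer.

unit clause [3] forces x3=T; simplify:
  drop -3 from [4, -3] -> [4]
  drop -3 from [-3, -1] -> [-1]
  satisfied 4 clause(s); 3 remain; assigned so far: [3]
unit clause [4] forces x4=T; simplify:
  satisfied 1 clause(s); 2 remain; assigned so far: [3, 4]
unit clause [2] forces x2=T; simplify:
  satisfied 1 clause(s); 1 remain; assigned so far: [2, 3, 4]
unit clause [-1] forces x1=F; simplify:
  satisfied 1 clause(s); 0 remain; assigned so far: [1, 2, 3, 4]

Answer: 0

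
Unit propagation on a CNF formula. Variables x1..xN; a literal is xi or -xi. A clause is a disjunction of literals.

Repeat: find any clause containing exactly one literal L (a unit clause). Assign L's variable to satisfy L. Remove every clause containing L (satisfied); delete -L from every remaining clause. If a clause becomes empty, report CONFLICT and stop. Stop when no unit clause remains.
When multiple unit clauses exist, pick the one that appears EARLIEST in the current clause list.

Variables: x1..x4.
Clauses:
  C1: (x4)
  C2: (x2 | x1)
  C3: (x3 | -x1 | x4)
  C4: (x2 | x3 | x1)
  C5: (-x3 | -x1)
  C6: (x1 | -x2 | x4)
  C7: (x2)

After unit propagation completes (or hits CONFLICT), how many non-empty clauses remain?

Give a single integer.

unit clause [4] forces x4=T; simplify:
  satisfied 3 clause(s); 4 remain; assigned so far: [4]
unit clause [2] forces x2=T; simplify:
  satisfied 3 clause(s); 1 remain; assigned so far: [2, 4]

Answer: 1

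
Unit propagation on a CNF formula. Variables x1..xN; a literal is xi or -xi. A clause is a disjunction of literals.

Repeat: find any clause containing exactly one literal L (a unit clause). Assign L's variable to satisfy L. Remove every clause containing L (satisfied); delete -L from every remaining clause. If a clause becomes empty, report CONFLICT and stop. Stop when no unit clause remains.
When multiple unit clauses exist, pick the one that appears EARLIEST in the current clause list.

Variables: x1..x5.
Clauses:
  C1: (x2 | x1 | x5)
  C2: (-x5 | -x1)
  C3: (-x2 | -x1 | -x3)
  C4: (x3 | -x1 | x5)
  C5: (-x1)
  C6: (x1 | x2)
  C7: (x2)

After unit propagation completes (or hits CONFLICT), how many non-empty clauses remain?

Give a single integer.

unit clause [-1] forces x1=F; simplify:
  drop 1 from [2, 1, 5] -> [2, 5]
  drop 1 from [1, 2] -> [2]
  satisfied 4 clause(s); 3 remain; assigned so far: [1]
unit clause [2] forces x2=T; simplify:
  satisfied 3 clause(s); 0 remain; assigned so far: [1, 2]

Answer: 0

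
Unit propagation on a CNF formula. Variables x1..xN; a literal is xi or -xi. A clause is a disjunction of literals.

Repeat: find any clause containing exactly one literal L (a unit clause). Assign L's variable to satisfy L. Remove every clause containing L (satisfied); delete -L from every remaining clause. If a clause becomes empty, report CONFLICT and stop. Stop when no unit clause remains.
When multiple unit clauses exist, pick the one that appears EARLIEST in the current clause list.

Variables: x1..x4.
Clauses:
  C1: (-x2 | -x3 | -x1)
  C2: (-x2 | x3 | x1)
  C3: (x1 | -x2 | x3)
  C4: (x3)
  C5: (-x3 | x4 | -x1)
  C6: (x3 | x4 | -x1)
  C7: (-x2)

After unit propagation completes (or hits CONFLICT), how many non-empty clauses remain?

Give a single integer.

Answer: 1

Derivation:
unit clause [3] forces x3=T; simplify:
  drop -3 from [-2, -3, -1] -> [-2, -1]
  drop -3 from [-3, 4, -1] -> [4, -1]
  satisfied 4 clause(s); 3 remain; assigned so far: [3]
unit clause [-2] forces x2=F; simplify:
  satisfied 2 clause(s); 1 remain; assigned so far: [2, 3]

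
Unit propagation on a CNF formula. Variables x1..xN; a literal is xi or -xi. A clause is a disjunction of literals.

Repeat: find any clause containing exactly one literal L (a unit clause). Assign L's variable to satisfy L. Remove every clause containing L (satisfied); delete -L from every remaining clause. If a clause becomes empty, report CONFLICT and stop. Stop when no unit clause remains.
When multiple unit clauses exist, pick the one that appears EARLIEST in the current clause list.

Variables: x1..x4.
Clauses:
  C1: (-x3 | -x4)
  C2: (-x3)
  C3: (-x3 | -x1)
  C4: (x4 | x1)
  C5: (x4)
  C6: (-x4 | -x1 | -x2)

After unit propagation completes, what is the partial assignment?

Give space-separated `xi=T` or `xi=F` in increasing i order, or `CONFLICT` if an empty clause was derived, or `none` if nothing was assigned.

unit clause [-3] forces x3=F; simplify:
  satisfied 3 clause(s); 3 remain; assigned so far: [3]
unit clause [4] forces x4=T; simplify:
  drop -4 from [-4, -1, -2] -> [-1, -2]
  satisfied 2 clause(s); 1 remain; assigned so far: [3, 4]

Answer: x3=F x4=T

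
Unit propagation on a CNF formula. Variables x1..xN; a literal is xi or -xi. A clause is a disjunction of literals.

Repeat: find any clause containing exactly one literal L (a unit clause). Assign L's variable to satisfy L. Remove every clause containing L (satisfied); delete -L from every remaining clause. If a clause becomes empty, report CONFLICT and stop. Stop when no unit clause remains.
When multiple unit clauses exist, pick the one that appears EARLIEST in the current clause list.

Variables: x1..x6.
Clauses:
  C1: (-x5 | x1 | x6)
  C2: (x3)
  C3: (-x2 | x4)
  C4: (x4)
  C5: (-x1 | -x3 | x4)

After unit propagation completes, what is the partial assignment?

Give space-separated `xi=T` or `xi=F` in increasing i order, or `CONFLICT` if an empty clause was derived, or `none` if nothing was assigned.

unit clause [3] forces x3=T; simplify:
  drop -3 from [-1, -3, 4] -> [-1, 4]
  satisfied 1 clause(s); 4 remain; assigned so far: [3]
unit clause [4] forces x4=T; simplify:
  satisfied 3 clause(s); 1 remain; assigned so far: [3, 4]

Answer: x3=T x4=T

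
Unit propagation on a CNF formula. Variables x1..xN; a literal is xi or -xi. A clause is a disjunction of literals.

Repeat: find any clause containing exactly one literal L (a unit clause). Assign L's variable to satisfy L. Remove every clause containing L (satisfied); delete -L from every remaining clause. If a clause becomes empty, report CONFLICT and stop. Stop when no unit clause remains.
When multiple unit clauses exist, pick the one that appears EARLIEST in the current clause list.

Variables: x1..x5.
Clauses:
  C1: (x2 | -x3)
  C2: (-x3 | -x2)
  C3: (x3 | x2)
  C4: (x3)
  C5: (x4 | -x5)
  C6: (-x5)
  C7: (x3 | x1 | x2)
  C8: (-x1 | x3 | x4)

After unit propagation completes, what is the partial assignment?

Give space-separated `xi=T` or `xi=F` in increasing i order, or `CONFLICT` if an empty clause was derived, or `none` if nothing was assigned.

unit clause [3] forces x3=T; simplify:
  drop -3 from [2, -3] -> [2]
  drop -3 from [-3, -2] -> [-2]
  satisfied 4 clause(s); 4 remain; assigned so far: [3]
unit clause [2] forces x2=T; simplify:
  drop -2 from [-2] -> [] (empty!)
  satisfied 1 clause(s); 3 remain; assigned so far: [2, 3]
CONFLICT (empty clause)

Answer: CONFLICT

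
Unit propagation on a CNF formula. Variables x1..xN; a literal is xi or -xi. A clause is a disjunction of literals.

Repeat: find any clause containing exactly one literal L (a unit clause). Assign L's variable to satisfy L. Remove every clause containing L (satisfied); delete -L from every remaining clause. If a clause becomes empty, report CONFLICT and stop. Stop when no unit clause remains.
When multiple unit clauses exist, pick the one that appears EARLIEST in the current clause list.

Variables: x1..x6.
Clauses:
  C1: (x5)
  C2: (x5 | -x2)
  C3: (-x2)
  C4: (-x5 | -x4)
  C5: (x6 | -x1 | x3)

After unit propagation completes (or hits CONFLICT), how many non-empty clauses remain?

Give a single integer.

Answer: 1

Derivation:
unit clause [5] forces x5=T; simplify:
  drop -5 from [-5, -4] -> [-4]
  satisfied 2 clause(s); 3 remain; assigned so far: [5]
unit clause [-2] forces x2=F; simplify:
  satisfied 1 clause(s); 2 remain; assigned so far: [2, 5]
unit clause [-4] forces x4=F; simplify:
  satisfied 1 clause(s); 1 remain; assigned so far: [2, 4, 5]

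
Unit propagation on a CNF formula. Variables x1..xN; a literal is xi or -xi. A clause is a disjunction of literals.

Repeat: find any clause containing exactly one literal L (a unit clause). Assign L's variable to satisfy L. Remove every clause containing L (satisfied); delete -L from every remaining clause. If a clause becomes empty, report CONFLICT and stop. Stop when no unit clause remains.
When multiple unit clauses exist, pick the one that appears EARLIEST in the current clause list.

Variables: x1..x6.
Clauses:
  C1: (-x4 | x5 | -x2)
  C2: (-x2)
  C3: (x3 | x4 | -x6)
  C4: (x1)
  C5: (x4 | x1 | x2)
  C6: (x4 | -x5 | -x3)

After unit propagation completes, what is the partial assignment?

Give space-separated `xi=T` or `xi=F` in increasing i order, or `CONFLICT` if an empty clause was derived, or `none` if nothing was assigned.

Answer: x1=T x2=F

Derivation:
unit clause [-2] forces x2=F; simplify:
  drop 2 from [4, 1, 2] -> [4, 1]
  satisfied 2 clause(s); 4 remain; assigned so far: [2]
unit clause [1] forces x1=T; simplify:
  satisfied 2 clause(s); 2 remain; assigned so far: [1, 2]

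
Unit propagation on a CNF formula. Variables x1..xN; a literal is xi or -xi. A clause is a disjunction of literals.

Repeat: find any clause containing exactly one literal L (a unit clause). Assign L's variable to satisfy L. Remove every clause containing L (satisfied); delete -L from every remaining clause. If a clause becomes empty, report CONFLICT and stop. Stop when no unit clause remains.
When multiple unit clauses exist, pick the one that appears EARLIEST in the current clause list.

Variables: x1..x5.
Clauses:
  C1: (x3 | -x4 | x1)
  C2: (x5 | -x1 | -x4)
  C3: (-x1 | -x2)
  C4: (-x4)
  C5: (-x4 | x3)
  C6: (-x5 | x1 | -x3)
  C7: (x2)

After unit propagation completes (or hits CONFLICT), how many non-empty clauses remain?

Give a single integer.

Answer: 1

Derivation:
unit clause [-4] forces x4=F; simplify:
  satisfied 4 clause(s); 3 remain; assigned so far: [4]
unit clause [2] forces x2=T; simplify:
  drop -2 from [-1, -2] -> [-1]
  satisfied 1 clause(s); 2 remain; assigned so far: [2, 4]
unit clause [-1] forces x1=F; simplify:
  drop 1 from [-5, 1, -3] -> [-5, -3]
  satisfied 1 clause(s); 1 remain; assigned so far: [1, 2, 4]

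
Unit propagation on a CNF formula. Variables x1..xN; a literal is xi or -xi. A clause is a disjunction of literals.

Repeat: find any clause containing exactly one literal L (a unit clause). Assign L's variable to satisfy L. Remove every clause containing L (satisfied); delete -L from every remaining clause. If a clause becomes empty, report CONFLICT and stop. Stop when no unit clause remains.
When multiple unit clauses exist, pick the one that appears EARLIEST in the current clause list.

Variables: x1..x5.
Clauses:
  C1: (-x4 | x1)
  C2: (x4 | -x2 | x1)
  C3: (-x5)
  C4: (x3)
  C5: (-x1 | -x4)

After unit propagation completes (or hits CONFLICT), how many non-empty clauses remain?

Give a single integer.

unit clause [-5] forces x5=F; simplify:
  satisfied 1 clause(s); 4 remain; assigned so far: [5]
unit clause [3] forces x3=T; simplify:
  satisfied 1 clause(s); 3 remain; assigned so far: [3, 5]

Answer: 3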